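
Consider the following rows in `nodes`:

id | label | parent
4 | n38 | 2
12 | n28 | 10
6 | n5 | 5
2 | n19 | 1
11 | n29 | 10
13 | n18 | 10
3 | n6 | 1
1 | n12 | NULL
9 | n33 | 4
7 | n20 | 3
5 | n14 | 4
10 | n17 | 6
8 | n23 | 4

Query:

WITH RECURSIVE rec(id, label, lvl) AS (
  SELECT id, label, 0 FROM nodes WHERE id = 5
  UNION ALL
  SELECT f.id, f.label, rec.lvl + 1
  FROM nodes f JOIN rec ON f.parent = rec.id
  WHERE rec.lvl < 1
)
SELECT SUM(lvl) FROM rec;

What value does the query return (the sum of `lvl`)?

Base: id=5 (n14) at lvl 0.
Iteration 1: rows with parent in {5} -> n5 (id 6, lvl 1).
Iteration 2: lvl < 1 fails for all current rows; recursion stops.
SUM(lvl) = 0 + 1 = 1.

1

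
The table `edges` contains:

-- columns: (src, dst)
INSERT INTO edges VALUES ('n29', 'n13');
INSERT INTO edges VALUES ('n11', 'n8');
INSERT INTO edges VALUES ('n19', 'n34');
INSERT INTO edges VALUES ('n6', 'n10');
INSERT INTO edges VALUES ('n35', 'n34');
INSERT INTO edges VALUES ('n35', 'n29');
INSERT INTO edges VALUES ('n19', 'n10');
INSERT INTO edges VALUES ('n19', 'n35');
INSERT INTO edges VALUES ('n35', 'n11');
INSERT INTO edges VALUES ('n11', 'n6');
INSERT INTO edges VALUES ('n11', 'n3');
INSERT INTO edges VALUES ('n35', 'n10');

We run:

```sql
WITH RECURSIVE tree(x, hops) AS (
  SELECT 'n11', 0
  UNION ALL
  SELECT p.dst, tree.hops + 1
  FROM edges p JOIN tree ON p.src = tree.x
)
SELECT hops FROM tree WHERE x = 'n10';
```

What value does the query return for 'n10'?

Base: (n11, hops=0).
Iteration 1: edges from {n11} -> (n3, hops=1), (n6, hops=1), (n8, hops=1).
Iteration 2: edges from {n3,n6,n8} -> (n10, hops=2).
Iteration 3: no outgoing edges from {n10}; recursion stops.

2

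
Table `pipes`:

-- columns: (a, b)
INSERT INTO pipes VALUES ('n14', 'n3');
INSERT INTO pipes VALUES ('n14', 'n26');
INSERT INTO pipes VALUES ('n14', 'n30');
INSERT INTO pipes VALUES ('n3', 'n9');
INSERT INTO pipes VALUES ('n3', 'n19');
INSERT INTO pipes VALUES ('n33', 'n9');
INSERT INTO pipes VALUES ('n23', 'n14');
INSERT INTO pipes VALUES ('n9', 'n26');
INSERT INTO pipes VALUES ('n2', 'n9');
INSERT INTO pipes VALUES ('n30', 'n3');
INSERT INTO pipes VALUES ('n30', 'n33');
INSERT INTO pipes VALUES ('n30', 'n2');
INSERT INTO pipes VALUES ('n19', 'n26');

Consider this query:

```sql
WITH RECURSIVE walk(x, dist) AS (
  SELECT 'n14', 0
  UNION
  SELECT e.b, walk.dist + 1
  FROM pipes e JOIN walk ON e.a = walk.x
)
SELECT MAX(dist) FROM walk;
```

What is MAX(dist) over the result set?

Base: (n14, dist=0).
Iteration 1: edges from {n14} -> (n26, dist=1), (n3, dist=1), (n30, dist=1).
Iteration 2: edges from {n26,n3,n30} -> (n19, dist=2), (n2, dist=2), (n3, dist=2), (n33, dist=2), (n9, dist=2).
Iteration 3: edges from {n19,n2,n3,n33,n9} -> (n19, dist=3), (n26, dist=3), (n9, dist=3). [UNION drops 3 duplicate row(s)]
Iteration 4: edges from {n19,n26,n9} -> (n26, dist=4). [UNION drops 1 duplicate row(s)]
Iteration 5: no outgoing edges from {n26}; recursion stops.
dist values: 0, 1, 1, 1, 2, 2, 2, 2, 2, 3, 3, 3, 4; the maximum is 4.

4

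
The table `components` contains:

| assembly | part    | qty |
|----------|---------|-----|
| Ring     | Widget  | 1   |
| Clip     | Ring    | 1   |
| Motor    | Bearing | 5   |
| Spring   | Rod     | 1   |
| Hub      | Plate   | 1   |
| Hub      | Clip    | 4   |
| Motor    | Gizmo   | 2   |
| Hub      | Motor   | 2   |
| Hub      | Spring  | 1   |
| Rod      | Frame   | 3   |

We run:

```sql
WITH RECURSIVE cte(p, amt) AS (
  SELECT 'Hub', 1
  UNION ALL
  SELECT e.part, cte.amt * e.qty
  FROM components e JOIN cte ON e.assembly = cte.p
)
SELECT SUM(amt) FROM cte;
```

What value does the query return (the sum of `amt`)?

35

Base: (Hub, amt=1).
Iteration 1: components of {Hub} -> Clip = 1*4 = 4, Motor = 1*2 = 2, Plate = 1*1 = 1, Spring = 1*1 = 1.
Iteration 2: components of {Clip,Motor,Plate,Spring} -> Bearing = 2*5 = 10, Gizmo = 2*2 = 4, Ring = 4*1 = 4, Rod = 1*1 = 1.
Iteration 3: components of {Bearing,Gizmo,Ring,Rod} -> Frame = 1*3 = 3, Widget = 4*1 = 4.
Iteration 4: no further components; recursion stops.
SUM(amt) = 1 + 2 + 4 + 1 + 1 + 10 + 4 + 4 + 1 + 4 + 3 = 35.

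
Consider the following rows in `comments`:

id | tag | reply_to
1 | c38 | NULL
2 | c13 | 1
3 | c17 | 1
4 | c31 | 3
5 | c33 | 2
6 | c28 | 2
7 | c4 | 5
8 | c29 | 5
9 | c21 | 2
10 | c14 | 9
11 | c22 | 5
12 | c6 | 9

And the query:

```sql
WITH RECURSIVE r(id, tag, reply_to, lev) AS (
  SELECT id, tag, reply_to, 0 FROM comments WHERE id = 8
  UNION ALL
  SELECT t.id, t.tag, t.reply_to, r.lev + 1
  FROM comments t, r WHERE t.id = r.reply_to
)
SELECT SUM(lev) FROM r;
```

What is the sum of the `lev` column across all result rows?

6

Base: id=8 (c29), reply_to=5, lev 0.
Iteration 1: join on id=5 -> c33 (id 5, reply_to=2, lev 1).
Iteration 2: join on id=2 -> c13 (id 2, reply_to=1, lev 2).
Iteration 3: join on id=1 -> c38 (id 1, reply_to=NULL, lev 3).
Iteration 4: reply_to is NULL; no match; recursion stops.
SUM(lev) = 0 + 1 + 2 + 3 = 6.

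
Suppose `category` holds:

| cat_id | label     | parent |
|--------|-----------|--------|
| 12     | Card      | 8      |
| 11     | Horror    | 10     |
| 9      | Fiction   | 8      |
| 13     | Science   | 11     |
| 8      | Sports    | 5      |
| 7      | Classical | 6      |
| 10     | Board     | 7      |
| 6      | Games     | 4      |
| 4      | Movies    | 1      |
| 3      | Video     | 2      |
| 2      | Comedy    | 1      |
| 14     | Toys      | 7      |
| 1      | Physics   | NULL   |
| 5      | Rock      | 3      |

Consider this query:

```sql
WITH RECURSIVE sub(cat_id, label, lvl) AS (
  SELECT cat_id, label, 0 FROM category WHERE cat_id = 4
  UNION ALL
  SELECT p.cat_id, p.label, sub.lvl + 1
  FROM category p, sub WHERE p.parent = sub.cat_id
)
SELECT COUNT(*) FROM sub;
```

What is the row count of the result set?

7

Base: cat_id=4 (Movies) at lvl 0.
Iteration 1: rows with parent in {4} -> Games (id 6, lvl 1).
Iteration 2: rows with parent in {6} -> Classical (id 7, lvl 2).
Iteration 3: rows with parent in {7} -> Board (id 10, lvl 3), Toys (id 14, lvl 3).
Iteration 4: rows with parent in {10,14} -> Horror (id 11, lvl 4).
Iteration 5: rows with parent in {11} -> Science (id 13, lvl 5).
Iteration 6: no rows with parent in {13}; recursion stops.
Total rows emitted: 7.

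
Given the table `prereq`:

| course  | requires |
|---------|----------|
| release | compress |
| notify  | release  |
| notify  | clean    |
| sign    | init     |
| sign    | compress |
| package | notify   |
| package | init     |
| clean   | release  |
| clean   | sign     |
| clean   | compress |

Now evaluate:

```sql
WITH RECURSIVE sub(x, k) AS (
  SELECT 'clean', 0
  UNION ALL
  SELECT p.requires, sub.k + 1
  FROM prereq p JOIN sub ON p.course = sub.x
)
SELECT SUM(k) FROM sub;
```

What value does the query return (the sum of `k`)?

9

Base: (clean, k=0).
Iteration 1: edges from {clean} -> (compress, k=1), (release, k=1), (sign, k=1).
Iteration 2: edges from {compress,release,sign} -> (compress, k=2) x2, (init, k=2). [UNION ALL keeps all 3 new rows, including repeats]
Iteration 3: no outgoing edges from {compress,init}; recursion stops.
SUM(k) = 0 + 1 + 1 + 1 + 2 + 2 + 2 = 9.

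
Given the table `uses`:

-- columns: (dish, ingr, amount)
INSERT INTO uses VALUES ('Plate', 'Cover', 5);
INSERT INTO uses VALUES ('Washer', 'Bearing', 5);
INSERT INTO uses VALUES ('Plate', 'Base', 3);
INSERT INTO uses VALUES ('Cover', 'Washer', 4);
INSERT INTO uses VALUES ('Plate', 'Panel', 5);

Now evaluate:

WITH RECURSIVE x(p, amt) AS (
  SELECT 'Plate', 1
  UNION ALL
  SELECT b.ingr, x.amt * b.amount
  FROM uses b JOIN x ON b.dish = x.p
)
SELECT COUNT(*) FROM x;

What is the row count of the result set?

6

Base: (Plate, amt=1).
Iteration 1: components of {Plate} -> Base = 1*3 = 3, Cover = 1*5 = 5, Panel = 1*5 = 5.
Iteration 2: components of {Base,Cover,Panel} -> Washer = 5*4 = 20.
Iteration 3: components of {Washer} -> Bearing = 20*5 = 100.
Iteration 4: no further components; recursion stops.
Total rows emitted: 6.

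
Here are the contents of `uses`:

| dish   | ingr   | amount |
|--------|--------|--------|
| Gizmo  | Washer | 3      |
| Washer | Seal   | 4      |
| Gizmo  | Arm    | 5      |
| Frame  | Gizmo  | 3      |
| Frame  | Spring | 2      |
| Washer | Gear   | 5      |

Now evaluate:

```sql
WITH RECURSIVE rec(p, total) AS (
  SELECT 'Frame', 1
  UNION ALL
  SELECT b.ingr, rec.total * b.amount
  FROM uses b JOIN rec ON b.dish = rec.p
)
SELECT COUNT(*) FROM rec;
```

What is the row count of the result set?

Base: (Frame, total=1).
Iteration 1: components of {Frame} -> Gizmo = 1*3 = 3, Spring = 1*2 = 2.
Iteration 2: components of {Gizmo,Spring} -> Arm = 3*5 = 15, Washer = 3*3 = 9.
Iteration 3: components of {Arm,Washer} -> Gear = 9*5 = 45, Seal = 9*4 = 36.
Iteration 4: no further components; recursion stops.
Total rows emitted: 7.

7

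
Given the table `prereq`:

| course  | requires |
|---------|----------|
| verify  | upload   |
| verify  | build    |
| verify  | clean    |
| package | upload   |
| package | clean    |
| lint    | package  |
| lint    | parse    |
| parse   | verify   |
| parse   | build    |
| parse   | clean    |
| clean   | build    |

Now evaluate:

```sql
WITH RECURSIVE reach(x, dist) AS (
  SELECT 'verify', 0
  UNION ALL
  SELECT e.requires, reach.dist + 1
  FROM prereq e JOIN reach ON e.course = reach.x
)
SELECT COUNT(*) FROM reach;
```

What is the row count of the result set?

Base: (verify, dist=0).
Iteration 1: edges from {verify} -> (build, dist=1), (clean, dist=1), (upload, dist=1).
Iteration 2: edges from {build,clean,upload} -> (build, dist=2).
Iteration 3: no outgoing edges from {build}; recursion stops.
Total rows emitted: 5.

5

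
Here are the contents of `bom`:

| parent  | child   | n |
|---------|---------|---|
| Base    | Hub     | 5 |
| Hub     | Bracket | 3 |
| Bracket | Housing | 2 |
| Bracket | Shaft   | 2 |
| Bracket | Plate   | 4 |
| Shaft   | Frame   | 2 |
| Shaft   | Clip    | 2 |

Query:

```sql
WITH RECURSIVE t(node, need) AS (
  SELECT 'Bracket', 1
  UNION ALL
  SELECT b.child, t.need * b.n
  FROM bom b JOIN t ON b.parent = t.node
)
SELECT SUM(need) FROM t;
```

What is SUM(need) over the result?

17

Base: (Bracket, need=1).
Iteration 1: components of {Bracket} -> Housing = 1*2 = 2, Plate = 1*4 = 4, Shaft = 1*2 = 2.
Iteration 2: components of {Housing,Plate,Shaft} -> Clip = 2*2 = 4, Frame = 2*2 = 4.
Iteration 3: no further components; recursion stops.
SUM(need) = 1 + 2 + 2 + 4 + 4 + 4 = 17.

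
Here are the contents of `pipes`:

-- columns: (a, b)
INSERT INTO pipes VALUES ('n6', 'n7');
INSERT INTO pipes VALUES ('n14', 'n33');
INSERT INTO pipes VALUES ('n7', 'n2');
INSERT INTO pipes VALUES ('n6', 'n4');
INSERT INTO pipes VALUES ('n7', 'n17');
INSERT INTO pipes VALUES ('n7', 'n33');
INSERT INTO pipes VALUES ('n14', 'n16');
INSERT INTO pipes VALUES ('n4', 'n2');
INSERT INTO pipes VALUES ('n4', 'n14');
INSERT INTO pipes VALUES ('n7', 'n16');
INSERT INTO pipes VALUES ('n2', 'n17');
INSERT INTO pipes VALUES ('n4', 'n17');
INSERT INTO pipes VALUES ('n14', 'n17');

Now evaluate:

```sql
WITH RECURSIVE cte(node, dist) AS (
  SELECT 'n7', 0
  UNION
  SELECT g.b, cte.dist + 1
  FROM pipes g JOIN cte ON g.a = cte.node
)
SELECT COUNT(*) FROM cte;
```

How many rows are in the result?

6

Base: (n7, dist=0).
Iteration 1: edges from {n7} -> (n16, dist=1), (n17, dist=1), (n2, dist=1), (n33, dist=1).
Iteration 2: edges from {n16,n17,n2,n33} -> (n17, dist=2).
Iteration 3: no outgoing edges from {n17}; recursion stops.
Total rows emitted: 6.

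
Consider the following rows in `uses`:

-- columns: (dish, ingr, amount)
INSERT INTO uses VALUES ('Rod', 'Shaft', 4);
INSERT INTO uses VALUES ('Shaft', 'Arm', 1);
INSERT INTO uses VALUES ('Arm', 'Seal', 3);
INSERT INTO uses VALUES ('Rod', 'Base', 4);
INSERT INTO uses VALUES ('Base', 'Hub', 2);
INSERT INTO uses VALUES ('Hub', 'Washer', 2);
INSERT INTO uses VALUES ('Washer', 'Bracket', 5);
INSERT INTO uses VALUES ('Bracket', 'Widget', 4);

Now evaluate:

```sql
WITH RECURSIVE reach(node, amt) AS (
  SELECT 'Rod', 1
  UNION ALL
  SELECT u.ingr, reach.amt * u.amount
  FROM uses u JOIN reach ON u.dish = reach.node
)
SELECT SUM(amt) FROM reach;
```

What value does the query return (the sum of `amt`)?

Base: (Rod, amt=1).
Iteration 1: components of {Rod} -> Base = 1*4 = 4, Shaft = 1*4 = 4.
Iteration 2: components of {Base,Shaft} -> Arm = 4*1 = 4, Hub = 4*2 = 8.
Iteration 3: components of {Arm,Hub} -> Seal = 4*3 = 12, Washer = 8*2 = 16.
Iteration 4: components of {Seal,Washer} -> Bracket = 16*5 = 80.
Iteration 5: components of {Bracket} -> Widget = 80*4 = 320.
Iteration 6: no further components; recursion stops.
SUM(amt) = 1 + 4 + 4 + 4 + 8 + 12 + 16 + 80 + 320 = 449.

449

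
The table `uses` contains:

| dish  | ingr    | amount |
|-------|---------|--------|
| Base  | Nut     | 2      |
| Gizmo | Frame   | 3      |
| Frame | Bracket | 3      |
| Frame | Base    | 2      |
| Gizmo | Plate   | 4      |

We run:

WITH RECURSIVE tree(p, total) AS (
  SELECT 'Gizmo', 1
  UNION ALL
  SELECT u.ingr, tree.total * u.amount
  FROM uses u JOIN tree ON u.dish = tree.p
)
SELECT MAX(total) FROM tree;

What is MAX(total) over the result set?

12

Base: (Gizmo, total=1).
Iteration 1: components of {Gizmo} -> Frame = 1*3 = 3, Plate = 1*4 = 4.
Iteration 2: components of {Frame,Plate} -> Base = 3*2 = 6, Bracket = 3*3 = 9.
Iteration 3: components of {Base,Bracket} -> Nut = 6*2 = 12.
Iteration 4: no further components; recursion stops.
total values: 1, 3, 4, 6, 9, 12; the maximum is 12.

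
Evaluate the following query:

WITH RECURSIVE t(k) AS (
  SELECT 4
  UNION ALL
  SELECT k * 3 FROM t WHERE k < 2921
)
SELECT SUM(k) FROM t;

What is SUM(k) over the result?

Base: k=4.
Iteration 1: 4 < 2921 holds -> k = 4 * 3 = 12.
Iteration 2: 12 < 2921 holds -> k = 12 * 3 = 36.
Iteration 3: 36 < 2921 holds -> k = 36 * 3 = 108.
Iteration 4: 108 < 2921 holds -> k = 108 * 3 = 324.
Iteration 5: 324 < 2921 holds -> k = 324 * 3 = 972.
Iteration 6: 972 < 2921 holds -> k = 972 * 3 = 2916.
Iteration 7: 2916 < 2921 holds -> k = 2916 * 3 = 8748.
Iteration 8: 8748 < 2921 fails; recursion stops.
SUM(k) = 4 + 12 + 36 + 108 + 324 + 972 + 2916 + 8748 = 13120.

13120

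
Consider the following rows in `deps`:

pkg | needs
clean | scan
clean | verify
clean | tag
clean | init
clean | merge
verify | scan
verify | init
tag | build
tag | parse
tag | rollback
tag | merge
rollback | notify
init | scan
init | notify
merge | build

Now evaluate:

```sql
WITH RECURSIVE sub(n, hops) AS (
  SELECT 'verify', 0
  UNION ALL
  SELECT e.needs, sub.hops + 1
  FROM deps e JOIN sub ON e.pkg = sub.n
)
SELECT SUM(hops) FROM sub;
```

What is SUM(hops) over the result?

Base: (verify, hops=0).
Iteration 1: edges from {verify} -> (init, hops=1), (scan, hops=1).
Iteration 2: edges from {init,scan} -> (notify, hops=2), (scan, hops=2).
Iteration 3: no outgoing edges from {notify,scan}; recursion stops.
SUM(hops) = 0 + 1 + 1 + 2 + 2 = 6.

6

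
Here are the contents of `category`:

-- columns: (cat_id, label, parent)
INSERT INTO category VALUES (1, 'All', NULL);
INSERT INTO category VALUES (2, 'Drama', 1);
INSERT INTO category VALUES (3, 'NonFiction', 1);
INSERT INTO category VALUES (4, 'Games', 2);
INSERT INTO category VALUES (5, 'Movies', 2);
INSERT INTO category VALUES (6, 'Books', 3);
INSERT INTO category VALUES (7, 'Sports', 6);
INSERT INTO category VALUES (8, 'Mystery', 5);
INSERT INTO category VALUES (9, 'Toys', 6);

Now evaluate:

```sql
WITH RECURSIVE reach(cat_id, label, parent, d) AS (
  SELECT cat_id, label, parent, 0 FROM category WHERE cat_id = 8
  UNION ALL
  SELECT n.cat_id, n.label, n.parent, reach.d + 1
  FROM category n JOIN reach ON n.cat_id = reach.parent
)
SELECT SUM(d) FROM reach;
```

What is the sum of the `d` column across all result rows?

6

Base: cat_id=8 (Mystery), parent=5, d 0.
Iteration 1: join on cat_id=5 -> Movies (id 5, parent=2, d 1).
Iteration 2: join on cat_id=2 -> Drama (id 2, parent=1, d 2).
Iteration 3: join on cat_id=1 -> All (id 1, parent=NULL, d 3).
Iteration 4: parent is NULL; no match; recursion stops.
SUM(d) = 0 + 1 + 2 + 3 = 6.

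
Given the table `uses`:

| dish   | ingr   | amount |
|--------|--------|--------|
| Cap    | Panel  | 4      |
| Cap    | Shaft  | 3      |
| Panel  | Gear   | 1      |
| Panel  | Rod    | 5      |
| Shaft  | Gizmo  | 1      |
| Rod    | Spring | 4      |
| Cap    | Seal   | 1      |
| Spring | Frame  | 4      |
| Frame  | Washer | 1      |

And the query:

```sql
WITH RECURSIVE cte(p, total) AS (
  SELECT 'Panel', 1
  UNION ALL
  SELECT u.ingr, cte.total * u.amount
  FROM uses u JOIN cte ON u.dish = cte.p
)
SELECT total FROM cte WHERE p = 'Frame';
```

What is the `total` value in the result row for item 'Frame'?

80

Base: (Panel, total=1).
Iteration 1: components of {Panel} -> Gear = 1*1 = 1, Rod = 1*5 = 5.
Iteration 2: components of {Gear,Rod} -> Spring = 5*4 = 20.
Iteration 3: components of {Spring} -> Frame = 20*4 = 80.
Iteration 4: components of {Frame} -> Washer = 80*1 = 80.
Iteration 5: no further components; recursion stops.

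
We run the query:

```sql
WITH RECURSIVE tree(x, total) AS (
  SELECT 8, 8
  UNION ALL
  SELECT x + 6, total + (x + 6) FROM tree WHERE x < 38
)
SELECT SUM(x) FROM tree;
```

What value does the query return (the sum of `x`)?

138

Base: x=8, total=8.
Iteration 1: 8 < 38 holds -> x = 8 + 6 = 14, total = 8 + 14 = 22.
Iteration 2: 14 < 38 holds -> x = 14 + 6 = 20, total = 22 + 20 = 42.
Iteration 3: 20 < 38 holds -> x = 20 + 6 = 26, total = 42 + 26 = 68.
Iteration 4: 26 < 38 holds -> x = 26 + 6 = 32, total = 68 + 32 = 100.
Iteration 5: 32 < 38 holds -> x = 32 + 6 = 38, total = 100 + 38 = 138.
Iteration 6: 38 < 38 fails; recursion stops.
SUM(x) = 8 + 14 + 20 + 26 + 32 + 38 = 138.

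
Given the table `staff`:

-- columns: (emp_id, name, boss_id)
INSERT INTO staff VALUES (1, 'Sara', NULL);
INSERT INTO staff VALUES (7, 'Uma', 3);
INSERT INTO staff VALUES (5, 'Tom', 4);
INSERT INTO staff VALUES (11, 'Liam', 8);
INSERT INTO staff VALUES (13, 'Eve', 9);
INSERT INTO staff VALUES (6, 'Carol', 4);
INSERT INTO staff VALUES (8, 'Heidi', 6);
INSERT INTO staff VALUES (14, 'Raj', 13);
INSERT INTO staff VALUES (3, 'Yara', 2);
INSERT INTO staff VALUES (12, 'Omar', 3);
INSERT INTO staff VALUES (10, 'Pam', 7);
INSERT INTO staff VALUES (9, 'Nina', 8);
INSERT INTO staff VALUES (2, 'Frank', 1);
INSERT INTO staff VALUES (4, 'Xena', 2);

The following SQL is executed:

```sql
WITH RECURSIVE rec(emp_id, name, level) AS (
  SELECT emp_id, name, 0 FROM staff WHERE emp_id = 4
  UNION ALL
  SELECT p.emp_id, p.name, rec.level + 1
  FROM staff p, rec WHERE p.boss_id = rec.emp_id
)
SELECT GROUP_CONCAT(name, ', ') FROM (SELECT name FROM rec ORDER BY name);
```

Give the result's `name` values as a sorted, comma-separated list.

Carol, Eve, Heidi, Liam, Nina, Raj, Tom, Xena

Base: emp_id=4 (Xena) at level 0.
Iteration 1: rows with boss_id in {4} -> Tom (id 5, level 1), Carol (id 6, level 1).
Iteration 2: rows with boss_id in {5,6} -> Heidi (id 8, level 2).
Iteration 3: rows with boss_id in {8} -> Nina (id 9, level 3), Liam (id 11, level 3).
Iteration 4: rows with boss_id in {9,11} -> Eve (id 13, level 4).
Iteration 5: rows with boss_id in {13} -> Raj (id 14, level 5).
Iteration 6: no rows with boss_id in {14}; recursion stops.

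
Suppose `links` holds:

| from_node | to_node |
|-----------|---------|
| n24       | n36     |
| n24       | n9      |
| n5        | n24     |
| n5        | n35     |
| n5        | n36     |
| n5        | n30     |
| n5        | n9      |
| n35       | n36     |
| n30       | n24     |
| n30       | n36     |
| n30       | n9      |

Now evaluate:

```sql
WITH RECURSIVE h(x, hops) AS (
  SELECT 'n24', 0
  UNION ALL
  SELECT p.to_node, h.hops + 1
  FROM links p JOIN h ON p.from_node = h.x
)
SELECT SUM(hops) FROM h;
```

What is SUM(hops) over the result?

2

Base: (n24, hops=0).
Iteration 1: edges from {n24} -> (n36, hops=1), (n9, hops=1).
Iteration 2: no outgoing edges from {n36,n9}; recursion stops.
SUM(hops) = 0 + 1 + 1 = 2.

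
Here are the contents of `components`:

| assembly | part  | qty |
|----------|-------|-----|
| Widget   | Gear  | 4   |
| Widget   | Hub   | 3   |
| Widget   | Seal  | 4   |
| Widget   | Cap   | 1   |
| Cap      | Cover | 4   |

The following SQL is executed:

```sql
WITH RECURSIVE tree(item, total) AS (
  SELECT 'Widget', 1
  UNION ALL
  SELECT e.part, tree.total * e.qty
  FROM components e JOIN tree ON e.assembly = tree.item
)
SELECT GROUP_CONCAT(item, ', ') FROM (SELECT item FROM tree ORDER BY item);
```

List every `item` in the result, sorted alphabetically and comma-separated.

Cap, Cover, Gear, Hub, Seal, Widget

Base: (Widget, total=1).
Iteration 1: components of {Widget} -> Cap = 1*1 = 1, Gear = 1*4 = 4, Hub = 1*3 = 3, Seal = 1*4 = 4.
Iteration 2: components of {Cap,Gear,Hub,Seal} -> Cover = 1*4 = 4.
Iteration 3: no further components; recursion stops.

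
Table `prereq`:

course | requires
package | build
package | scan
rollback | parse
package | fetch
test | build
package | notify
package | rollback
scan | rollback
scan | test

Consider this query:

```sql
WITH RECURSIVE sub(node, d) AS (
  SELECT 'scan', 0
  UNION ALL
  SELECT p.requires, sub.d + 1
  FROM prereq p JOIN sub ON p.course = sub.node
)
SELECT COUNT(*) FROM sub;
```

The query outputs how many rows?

5

Base: (scan, d=0).
Iteration 1: edges from {scan} -> (rollback, d=1), (test, d=1).
Iteration 2: edges from {rollback,test} -> (build, d=2), (parse, d=2).
Iteration 3: no outgoing edges from {build,parse}; recursion stops.
Total rows emitted: 5.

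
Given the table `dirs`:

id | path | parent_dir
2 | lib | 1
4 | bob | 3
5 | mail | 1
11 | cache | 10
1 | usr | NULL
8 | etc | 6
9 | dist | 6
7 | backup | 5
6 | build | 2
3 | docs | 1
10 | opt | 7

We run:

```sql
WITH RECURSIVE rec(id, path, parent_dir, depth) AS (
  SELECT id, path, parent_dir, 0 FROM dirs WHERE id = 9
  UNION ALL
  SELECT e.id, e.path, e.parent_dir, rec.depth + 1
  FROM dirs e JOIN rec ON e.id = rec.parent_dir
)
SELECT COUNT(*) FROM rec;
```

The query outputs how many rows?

Base: id=9 (dist), parent_dir=6, depth 0.
Iteration 1: join on id=6 -> build (id 6, parent_dir=2, depth 1).
Iteration 2: join on id=2 -> lib (id 2, parent_dir=1, depth 2).
Iteration 3: join on id=1 -> usr (id 1, parent_dir=NULL, depth 3).
Iteration 4: parent_dir is NULL; no match; recursion stops.
Total rows emitted: 4.

4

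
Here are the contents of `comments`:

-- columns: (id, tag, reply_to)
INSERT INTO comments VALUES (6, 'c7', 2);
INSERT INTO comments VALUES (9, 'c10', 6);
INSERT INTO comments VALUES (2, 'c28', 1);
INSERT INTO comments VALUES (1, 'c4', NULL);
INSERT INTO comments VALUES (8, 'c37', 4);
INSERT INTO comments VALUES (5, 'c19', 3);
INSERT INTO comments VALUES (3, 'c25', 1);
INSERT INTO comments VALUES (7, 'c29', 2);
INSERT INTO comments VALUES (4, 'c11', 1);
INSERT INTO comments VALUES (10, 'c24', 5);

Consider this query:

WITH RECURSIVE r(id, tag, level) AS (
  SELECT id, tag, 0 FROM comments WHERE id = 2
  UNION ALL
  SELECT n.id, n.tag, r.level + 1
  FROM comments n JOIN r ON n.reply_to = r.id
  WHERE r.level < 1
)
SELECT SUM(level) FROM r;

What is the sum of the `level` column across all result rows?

Base: id=2 (c28) at level 0.
Iteration 1: rows with reply_to in {2} -> c7 (id 6, level 1), c29 (id 7, level 1).
Iteration 2: level < 1 fails for all current rows; recursion stops.
SUM(level) = 0 + 1 + 1 = 2.

2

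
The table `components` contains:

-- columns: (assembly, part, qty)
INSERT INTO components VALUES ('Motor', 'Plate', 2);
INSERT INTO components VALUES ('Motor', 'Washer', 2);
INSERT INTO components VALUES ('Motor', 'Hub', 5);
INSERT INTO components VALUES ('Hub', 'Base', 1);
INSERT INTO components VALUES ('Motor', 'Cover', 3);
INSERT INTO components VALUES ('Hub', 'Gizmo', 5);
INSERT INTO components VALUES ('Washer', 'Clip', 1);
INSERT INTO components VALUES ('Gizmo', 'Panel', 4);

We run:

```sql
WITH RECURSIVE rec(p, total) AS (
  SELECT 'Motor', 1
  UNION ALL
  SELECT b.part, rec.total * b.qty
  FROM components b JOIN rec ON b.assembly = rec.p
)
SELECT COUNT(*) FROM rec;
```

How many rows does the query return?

9

Base: (Motor, total=1).
Iteration 1: components of {Motor} -> Cover = 1*3 = 3, Hub = 1*5 = 5, Plate = 1*2 = 2, Washer = 1*2 = 2.
Iteration 2: components of {Cover,Hub,Plate,Washer} -> Base = 5*1 = 5, Clip = 2*1 = 2, Gizmo = 5*5 = 25.
Iteration 3: components of {Base,Clip,Gizmo} -> Panel = 25*4 = 100.
Iteration 4: no further components; recursion stops.
Total rows emitted: 9.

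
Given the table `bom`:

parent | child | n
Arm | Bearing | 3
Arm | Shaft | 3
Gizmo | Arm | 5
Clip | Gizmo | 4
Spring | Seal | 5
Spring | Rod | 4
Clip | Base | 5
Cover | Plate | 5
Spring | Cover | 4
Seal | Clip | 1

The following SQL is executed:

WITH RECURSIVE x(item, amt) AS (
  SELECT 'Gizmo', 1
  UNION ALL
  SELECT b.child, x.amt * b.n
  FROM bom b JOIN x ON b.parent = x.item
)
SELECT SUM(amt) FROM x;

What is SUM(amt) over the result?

Base: (Gizmo, amt=1).
Iteration 1: components of {Gizmo} -> Arm = 1*5 = 5.
Iteration 2: components of {Arm} -> Bearing = 5*3 = 15, Shaft = 5*3 = 15.
Iteration 3: no further components; recursion stops.
SUM(amt) = 1 + 5 + 15 + 15 = 36.

36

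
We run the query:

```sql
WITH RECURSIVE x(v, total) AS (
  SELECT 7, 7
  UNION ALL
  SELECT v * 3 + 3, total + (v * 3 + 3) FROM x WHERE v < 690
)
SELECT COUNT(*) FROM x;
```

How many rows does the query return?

6

Base: v=7, total=7.
Iteration 1: 7 < 690 holds -> v = 7 * 3 + 3 = 24, total = 7 + 24 = 31.
Iteration 2: 24 < 690 holds -> v = 24 * 3 + 3 = 75, total = 31 + 75 = 106.
Iteration 3: 75 < 690 holds -> v = 75 * 3 + 3 = 228, total = 106 + 228 = 334.
Iteration 4: 228 < 690 holds -> v = 228 * 3 + 3 = 687, total = 334 + 687 = 1021.
Iteration 5: 687 < 690 holds -> v = 687 * 3 + 3 = 2064, total = 1021 + 2064 = 3085.
Iteration 6: 2064 < 690 fails; recursion stops.
Total rows emitted: 6.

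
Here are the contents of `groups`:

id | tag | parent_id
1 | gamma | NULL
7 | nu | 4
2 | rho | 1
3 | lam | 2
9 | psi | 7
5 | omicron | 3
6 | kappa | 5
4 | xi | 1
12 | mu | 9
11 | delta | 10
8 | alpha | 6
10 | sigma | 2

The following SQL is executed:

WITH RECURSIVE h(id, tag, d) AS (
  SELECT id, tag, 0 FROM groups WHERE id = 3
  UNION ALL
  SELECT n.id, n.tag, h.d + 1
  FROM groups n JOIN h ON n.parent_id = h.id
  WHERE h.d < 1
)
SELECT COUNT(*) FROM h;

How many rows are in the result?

Base: id=3 (lam) at d 0.
Iteration 1: rows with parent_id in {3} -> omicron (id 5, d 1).
Iteration 2: d < 1 fails for all current rows; recursion stops.
Total rows emitted: 2.

2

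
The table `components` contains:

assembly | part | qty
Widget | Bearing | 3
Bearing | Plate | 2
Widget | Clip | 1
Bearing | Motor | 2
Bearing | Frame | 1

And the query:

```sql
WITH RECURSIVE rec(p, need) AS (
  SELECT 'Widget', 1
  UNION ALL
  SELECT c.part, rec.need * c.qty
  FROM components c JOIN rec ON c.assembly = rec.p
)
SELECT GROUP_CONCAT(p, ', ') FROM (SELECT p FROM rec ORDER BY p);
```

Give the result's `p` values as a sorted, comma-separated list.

Bearing, Clip, Frame, Motor, Plate, Widget

Base: (Widget, need=1).
Iteration 1: components of {Widget} -> Bearing = 1*3 = 3, Clip = 1*1 = 1.
Iteration 2: components of {Bearing,Clip} -> Frame = 3*1 = 3, Motor = 3*2 = 6, Plate = 3*2 = 6.
Iteration 3: no further components; recursion stops.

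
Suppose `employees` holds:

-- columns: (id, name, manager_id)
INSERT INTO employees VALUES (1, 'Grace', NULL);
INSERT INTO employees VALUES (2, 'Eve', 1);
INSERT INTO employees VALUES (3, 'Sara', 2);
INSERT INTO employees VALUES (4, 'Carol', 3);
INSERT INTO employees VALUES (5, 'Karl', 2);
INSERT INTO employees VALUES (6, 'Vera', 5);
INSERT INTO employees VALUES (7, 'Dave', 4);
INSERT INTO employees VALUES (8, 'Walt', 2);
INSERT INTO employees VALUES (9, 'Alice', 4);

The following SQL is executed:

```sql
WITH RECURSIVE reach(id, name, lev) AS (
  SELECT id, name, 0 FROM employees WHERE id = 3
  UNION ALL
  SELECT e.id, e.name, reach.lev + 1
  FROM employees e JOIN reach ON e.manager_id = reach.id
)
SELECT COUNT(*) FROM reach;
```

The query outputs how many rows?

4

Base: id=3 (Sara) at lev 0.
Iteration 1: rows with manager_id in {3} -> Carol (id 4, lev 1).
Iteration 2: rows with manager_id in {4} -> Dave (id 7, lev 2), Alice (id 9, lev 2).
Iteration 3: no rows with manager_id in {7,9}; recursion stops.
Total rows emitted: 4.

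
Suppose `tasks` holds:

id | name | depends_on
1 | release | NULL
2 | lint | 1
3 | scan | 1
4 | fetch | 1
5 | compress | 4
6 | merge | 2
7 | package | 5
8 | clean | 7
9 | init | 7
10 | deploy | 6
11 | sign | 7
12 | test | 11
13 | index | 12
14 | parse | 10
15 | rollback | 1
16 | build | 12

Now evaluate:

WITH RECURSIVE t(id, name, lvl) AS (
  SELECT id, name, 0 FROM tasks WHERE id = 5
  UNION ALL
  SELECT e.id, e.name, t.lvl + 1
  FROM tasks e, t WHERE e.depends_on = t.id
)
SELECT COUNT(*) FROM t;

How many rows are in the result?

8

Base: id=5 (compress) at lvl 0.
Iteration 1: rows with depends_on in {5} -> package (id 7, lvl 1).
Iteration 2: rows with depends_on in {7} -> clean (id 8, lvl 2), init (id 9, lvl 2), sign (id 11, lvl 2).
Iteration 3: rows with depends_on in {8,9,11} -> test (id 12, lvl 3).
Iteration 4: rows with depends_on in {12} -> index (id 13, lvl 4), build (id 16, lvl 4).
Iteration 5: no rows with depends_on in {13,16}; recursion stops.
Total rows emitted: 8.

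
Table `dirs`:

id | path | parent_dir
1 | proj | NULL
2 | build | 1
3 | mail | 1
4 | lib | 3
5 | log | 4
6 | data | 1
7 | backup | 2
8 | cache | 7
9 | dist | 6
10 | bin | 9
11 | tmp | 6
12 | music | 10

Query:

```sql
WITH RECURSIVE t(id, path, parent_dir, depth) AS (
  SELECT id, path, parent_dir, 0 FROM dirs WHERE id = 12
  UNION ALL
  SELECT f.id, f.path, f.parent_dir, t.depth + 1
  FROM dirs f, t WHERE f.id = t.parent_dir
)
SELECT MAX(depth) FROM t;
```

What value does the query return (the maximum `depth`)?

Base: id=12 (music), parent_dir=10, depth 0.
Iteration 1: join on id=10 -> bin (id 10, parent_dir=9, depth 1).
Iteration 2: join on id=9 -> dist (id 9, parent_dir=6, depth 2).
Iteration 3: join on id=6 -> data (id 6, parent_dir=1, depth 3).
Iteration 4: join on id=1 -> proj (id 1, parent_dir=NULL, depth 4).
Iteration 5: parent_dir is NULL; no match; recursion stops.
depth values: 0, 1, 2, 3, 4; the maximum is 4.

4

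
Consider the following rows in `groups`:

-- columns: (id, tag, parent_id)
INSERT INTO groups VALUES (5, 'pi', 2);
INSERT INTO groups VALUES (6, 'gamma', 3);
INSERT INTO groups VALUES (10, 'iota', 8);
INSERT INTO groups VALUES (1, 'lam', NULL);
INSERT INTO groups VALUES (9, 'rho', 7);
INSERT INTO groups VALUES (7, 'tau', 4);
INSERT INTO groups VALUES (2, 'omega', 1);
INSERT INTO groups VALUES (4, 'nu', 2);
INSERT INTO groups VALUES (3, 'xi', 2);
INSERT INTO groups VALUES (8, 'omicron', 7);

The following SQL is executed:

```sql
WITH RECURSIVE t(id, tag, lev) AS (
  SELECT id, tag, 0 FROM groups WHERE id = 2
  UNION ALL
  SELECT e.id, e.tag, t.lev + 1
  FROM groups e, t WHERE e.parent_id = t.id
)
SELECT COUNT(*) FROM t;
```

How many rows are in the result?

Base: id=2 (omega) at lev 0.
Iteration 1: rows with parent_id in {2} -> xi (id 3, lev 1), nu (id 4, lev 1), pi (id 5, lev 1).
Iteration 2: rows with parent_id in {3,4,5} -> gamma (id 6, lev 2), tau (id 7, lev 2).
Iteration 3: rows with parent_id in {6,7} -> omicron (id 8, lev 3), rho (id 9, lev 3).
Iteration 4: rows with parent_id in {8,9} -> iota (id 10, lev 4).
Iteration 5: no rows with parent_id in {10}; recursion stops.
Total rows emitted: 9.

9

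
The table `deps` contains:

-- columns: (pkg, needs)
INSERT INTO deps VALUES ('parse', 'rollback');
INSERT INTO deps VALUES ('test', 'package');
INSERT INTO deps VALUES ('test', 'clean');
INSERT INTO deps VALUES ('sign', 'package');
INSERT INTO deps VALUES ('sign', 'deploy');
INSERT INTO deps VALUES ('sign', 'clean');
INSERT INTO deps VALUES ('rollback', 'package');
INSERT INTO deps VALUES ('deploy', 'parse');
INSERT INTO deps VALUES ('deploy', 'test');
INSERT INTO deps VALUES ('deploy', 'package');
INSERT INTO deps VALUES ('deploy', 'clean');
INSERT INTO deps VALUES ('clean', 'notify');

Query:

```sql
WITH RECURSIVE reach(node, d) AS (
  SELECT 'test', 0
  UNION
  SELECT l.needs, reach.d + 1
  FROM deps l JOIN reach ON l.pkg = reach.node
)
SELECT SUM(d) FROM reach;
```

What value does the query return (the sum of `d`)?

4

Base: (test, d=0).
Iteration 1: edges from {test} -> (clean, d=1), (package, d=1).
Iteration 2: edges from {clean,package} -> (notify, d=2).
Iteration 3: no outgoing edges from {notify}; recursion stops.
SUM(d) = 0 + 1 + 1 + 2 = 4.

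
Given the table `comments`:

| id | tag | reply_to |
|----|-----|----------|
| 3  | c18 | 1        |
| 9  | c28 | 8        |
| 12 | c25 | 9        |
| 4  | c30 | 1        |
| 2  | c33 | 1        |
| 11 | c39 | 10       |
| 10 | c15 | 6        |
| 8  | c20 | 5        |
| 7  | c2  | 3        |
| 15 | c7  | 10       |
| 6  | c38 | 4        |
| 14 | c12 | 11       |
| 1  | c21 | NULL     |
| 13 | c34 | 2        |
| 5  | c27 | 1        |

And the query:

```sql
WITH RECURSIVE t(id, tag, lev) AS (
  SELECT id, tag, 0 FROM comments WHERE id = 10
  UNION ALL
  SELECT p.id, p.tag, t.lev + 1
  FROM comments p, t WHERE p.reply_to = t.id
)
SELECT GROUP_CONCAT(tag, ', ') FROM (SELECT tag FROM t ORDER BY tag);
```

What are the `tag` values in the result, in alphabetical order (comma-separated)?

Base: id=10 (c15) at lev 0.
Iteration 1: rows with reply_to in {10} -> c39 (id 11, lev 1), c7 (id 15, lev 1).
Iteration 2: rows with reply_to in {11,15} -> c12 (id 14, lev 2).
Iteration 3: no rows with reply_to in {14}; recursion stops.

c12, c15, c39, c7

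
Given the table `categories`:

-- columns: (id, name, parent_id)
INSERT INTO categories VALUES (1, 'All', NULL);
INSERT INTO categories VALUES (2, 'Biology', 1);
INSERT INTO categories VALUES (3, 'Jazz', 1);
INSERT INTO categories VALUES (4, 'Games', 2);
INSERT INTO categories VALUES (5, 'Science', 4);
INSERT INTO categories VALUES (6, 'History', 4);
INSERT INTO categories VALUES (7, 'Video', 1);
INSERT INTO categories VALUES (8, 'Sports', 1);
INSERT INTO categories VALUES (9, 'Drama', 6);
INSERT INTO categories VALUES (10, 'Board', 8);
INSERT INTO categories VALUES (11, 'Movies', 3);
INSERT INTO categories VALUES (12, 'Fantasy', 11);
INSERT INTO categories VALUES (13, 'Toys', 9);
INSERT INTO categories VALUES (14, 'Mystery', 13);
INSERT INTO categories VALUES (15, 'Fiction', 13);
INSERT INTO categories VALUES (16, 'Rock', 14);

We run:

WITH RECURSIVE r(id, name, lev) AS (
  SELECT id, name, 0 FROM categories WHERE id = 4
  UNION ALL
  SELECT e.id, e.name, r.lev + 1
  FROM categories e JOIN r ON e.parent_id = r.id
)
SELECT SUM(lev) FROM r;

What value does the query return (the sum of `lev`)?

Base: id=4 (Games) at lev 0.
Iteration 1: rows with parent_id in {4} -> Science (id 5, lev 1), History (id 6, lev 1).
Iteration 2: rows with parent_id in {5,6} -> Drama (id 9, lev 2).
Iteration 3: rows with parent_id in {9} -> Toys (id 13, lev 3).
Iteration 4: rows with parent_id in {13} -> Mystery (id 14, lev 4), Fiction (id 15, lev 4).
Iteration 5: rows with parent_id in {14,15} -> Rock (id 16, lev 5).
Iteration 6: no rows with parent_id in {16}; recursion stops.
SUM(lev) = 0 + 1 + 1 + 2 + 3 + 4 + 4 + 5 = 20.

20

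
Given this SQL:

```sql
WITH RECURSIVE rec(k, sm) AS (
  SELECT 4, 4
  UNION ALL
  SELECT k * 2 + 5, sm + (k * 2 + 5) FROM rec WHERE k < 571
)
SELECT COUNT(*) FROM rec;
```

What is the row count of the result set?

Base: k=4, sm=4.
Iteration 1: 4 < 571 holds -> k = 4 * 2 + 5 = 13, sm = 4 + 13 = 17.
Iteration 2: 13 < 571 holds -> k = 13 * 2 + 5 = 31, sm = 17 + 31 = 48.
Iteration 3: 31 < 571 holds -> k = 31 * 2 + 5 = 67, sm = 48 + 67 = 115.
Iteration 4: 67 < 571 holds -> k = 67 * 2 + 5 = 139, sm = 115 + 139 = 254.
Iteration 5: 139 < 571 holds -> k = 139 * 2 + 5 = 283, sm = 254 + 283 = 537.
Iteration 6: 283 < 571 holds -> k = 283 * 2 + 5 = 571, sm = 537 + 571 = 1108.
Iteration 7: 571 < 571 fails; recursion stops.
Total rows emitted: 7.

7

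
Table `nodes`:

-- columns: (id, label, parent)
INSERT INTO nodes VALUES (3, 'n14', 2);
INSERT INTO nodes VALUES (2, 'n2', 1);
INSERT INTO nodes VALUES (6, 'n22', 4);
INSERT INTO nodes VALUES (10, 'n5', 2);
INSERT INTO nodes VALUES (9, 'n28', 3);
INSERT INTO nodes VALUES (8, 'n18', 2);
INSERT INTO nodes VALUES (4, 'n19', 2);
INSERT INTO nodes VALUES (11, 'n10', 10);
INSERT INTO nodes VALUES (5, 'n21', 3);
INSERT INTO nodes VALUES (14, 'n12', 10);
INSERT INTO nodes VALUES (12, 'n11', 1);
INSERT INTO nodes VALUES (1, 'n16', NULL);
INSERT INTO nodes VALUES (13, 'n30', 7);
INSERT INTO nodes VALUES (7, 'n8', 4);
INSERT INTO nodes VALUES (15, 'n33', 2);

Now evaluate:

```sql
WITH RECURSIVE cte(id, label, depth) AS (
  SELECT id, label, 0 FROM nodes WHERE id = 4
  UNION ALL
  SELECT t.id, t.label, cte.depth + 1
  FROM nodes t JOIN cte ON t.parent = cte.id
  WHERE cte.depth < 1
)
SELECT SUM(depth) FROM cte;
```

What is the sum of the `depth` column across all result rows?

2

Base: id=4 (n19) at depth 0.
Iteration 1: rows with parent in {4} -> n22 (id 6, depth 1), n8 (id 7, depth 1).
Iteration 2: depth < 1 fails for all current rows; recursion stops.
SUM(depth) = 0 + 1 + 1 = 2.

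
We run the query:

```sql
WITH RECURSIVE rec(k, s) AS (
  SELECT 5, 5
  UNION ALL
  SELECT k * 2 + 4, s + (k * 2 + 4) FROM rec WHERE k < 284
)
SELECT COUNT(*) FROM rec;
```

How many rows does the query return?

6

Base: k=5, s=5.
Iteration 1: 5 < 284 holds -> k = 5 * 2 + 4 = 14, s = 5 + 14 = 19.
Iteration 2: 14 < 284 holds -> k = 14 * 2 + 4 = 32, s = 19 + 32 = 51.
Iteration 3: 32 < 284 holds -> k = 32 * 2 + 4 = 68, s = 51 + 68 = 119.
Iteration 4: 68 < 284 holds -> k = 68 * 2 + 4 = 140, s = 119 + 140 = 259.
Iteration 5: 140 < 284 holds -> k = 140 * 2 + 4 = 284, s = 259 + 284 = 543.
Iteration 6: 284 < 284 fails; recursion stops.
Total rows emitted: 6.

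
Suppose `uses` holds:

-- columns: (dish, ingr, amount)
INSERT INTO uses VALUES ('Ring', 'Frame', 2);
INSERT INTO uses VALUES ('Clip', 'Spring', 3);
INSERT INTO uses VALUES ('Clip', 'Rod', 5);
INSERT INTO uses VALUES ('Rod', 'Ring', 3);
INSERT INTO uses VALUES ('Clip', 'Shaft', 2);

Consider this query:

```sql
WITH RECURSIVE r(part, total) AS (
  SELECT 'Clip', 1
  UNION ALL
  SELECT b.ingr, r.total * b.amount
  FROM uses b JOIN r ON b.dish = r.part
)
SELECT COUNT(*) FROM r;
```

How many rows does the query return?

6

Base: (Clip, total=1).
Iteration 1: components of {Clip} -> Rod = 1*5 = 5, Shaft = 1*2 = 2, Spring = 1*3 = 3.
Iteration 2: components of {Rod,Shaft,Spring} -> Ring = 5*3 = 15.
Iteration 3: components of {Ring} -> Frame = 15*2 = 30.
Iteration 4: no further components; recursion stops.
Total rows emitted: 6.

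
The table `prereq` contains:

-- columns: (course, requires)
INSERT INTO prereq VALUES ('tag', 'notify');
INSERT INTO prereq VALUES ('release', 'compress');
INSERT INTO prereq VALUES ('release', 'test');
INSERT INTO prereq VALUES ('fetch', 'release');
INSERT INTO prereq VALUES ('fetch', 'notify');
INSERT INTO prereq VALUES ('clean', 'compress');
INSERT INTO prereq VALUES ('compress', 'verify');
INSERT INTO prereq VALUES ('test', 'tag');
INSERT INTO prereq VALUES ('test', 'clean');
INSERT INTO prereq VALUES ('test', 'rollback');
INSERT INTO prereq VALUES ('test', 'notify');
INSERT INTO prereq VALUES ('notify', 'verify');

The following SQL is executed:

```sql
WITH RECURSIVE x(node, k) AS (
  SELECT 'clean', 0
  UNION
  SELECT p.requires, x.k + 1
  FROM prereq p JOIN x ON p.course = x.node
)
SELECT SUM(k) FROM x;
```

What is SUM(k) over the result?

3

Base: (clean, k=0).
Iteration 1: edges from {clean} -> (compress, k=1).
Iteration 2: edges from {compress} -> (verify, k=2).
Iteration 3: no outgoing edges from {verify}; recursion stops.
SUM(k) = 0 + 1 + 2 = 3.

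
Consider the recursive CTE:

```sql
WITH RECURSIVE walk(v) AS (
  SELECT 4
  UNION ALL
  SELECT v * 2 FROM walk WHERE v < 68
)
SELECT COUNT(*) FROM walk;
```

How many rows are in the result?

6

Base: v=4.
Iteration 1: 4 < 68 holds -> v = 4 * 2 = 8.
Iteration 2: 8 < 68 holds -> v = 8 * 2 = 16.
Iteration 3: 16 < 68 holds -> v = 16 * 2 = 32.
Iteration 4: 32 < 68 holds -> v = 32 * 2 = 64.
Iteration 5: 64 < 68 holds -> v = 64 * 2 = 128.
Iteration 6: 128 < 68 fails; recursion stops.
Total rows emitted: 6.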